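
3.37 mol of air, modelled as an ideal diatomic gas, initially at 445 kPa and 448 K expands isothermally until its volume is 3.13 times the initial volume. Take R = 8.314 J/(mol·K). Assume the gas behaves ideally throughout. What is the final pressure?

V₁ = nRT₁/P₁ = 3.37×8.314×448/445 = 28.2 L.
Isothermal: T stays 448 K; PV = const ⇒ V₂ = 88.3 L, P₂ = 142 kPa.

142 kPa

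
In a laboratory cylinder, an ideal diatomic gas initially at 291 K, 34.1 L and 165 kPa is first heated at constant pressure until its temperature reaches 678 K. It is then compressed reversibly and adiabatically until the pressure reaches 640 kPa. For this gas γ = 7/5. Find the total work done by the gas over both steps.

-8020 J

n = P₁V₁/(RT₁) = 165×34.1/(8.314×291) = 2.33 mol.
Step 1 — Isobaric: P stays 165 kPa; V/T = const ⇒ T₂ = 678 K, V₂ = 79.4 L.
W = PΔV = 165×(79.4−34.1) kPa·L = 7480 J.
ΔU = nCvΔT = 2.33×20.8×(678−291) = 18700 J.
Q = ΔU + W = nCpΔT = 26200 J.
State after step 1: P = 165 kPa, V = 79.4 L, T = 678 K.
Step 2 — Adiabatic: T₂/T₁ = (P₂/P₁)^((γ−1)/γ) ⇒ T₂ = 678×(3.88)^0.286 = 999 K; V₂ = 30.2 L.
ΔU = nCvΔT = 2.33×20.8×(999−678) = 15500 J.
Q = 0 for an adiabatic process, so W = −ΔU = -15500 J.
Net over both steps: W = -8020 J, Q = 26200 J, ΔU = 34200 J.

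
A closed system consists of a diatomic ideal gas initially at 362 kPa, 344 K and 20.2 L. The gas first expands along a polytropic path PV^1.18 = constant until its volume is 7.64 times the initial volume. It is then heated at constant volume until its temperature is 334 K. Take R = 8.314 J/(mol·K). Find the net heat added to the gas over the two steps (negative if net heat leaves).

n = P₁V₁/(RT₁) = 362×20.2/(8.314×344) = 2.56 mol.
Step 1 — Polytropic n=1.18: T₂ = T₁(V₁/V₂)^(n−1) = 344×(0.131)^0.18 = 239 K; P₂ = P₁(V₁/V₂)^n = 32.9 kPa.
W = (P₁V₁−P₂V₂)/(n−1) = (362×20.2−32.9×154)/0.18 = 12500 J.
ΔU = nCvΔT = 2.56×20.8×(239−344) = -5600 J.
Q = ΔU + W = 6850 J.
State after step 1: P = 32.9 kPa, V = 154 L, T = 239 K.
Step 2 — Isochoric: V stays 154 L; P/T = const ⇒ T₂ = 334 K, P₂ = 46.0 kPa.
W = 0 (no volume change).
ΔU = nCvΔT = 2.56×20.8×(334−239) = 5070 J.
Q = ΔU = 5070 J.
Net over both steps: W = 12500 J, Q = 11900 J, ΔU = -531 J.

11900 J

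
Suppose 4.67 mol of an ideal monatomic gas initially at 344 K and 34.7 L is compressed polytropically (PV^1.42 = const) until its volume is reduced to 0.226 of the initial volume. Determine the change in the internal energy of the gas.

P₁ = nRT₁/V₁ = 4.67×8.314×344/34.7 = 385 kPa.
Polytropic n=1.42: T₂ = T₁(V₁/V₂)^(n−1) = 344×(4.42)^0.42 = 642 K; P₂ = P₁(V₁/V₂)^n = 3180 kPa.
For an ideal gas ΔU = nCvΔT with Cv = (3/2)R = 12.5 J/(mol·K).
ΔU = 4.67×12.5×(642−344) = 17400 J.

17400 J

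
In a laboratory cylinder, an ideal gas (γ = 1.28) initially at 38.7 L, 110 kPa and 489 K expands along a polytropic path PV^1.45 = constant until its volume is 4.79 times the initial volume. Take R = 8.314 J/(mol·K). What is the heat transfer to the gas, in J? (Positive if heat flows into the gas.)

-2910 J

n = P₁V₁/(RT₁) = 110×38.7/(8.314×489) = 1.05 mol.
Polytropic n=1.45: T₂ = T₁(V₁/V₂)^(n−1) = 489×(0.209)^0.45 = 242 K; P₂ = P₁(V₁/V₂)^n = 11.3 kPa.
W = (P₁V₁−P₂V₂)/(n−1) = (110×38.7−11.3×185)/0.45 = 4790 J.
ΔU = nCvΔT = 1.05×29.7×(242−489) = -7690 J.
Q = ΔU + W = -2910 J.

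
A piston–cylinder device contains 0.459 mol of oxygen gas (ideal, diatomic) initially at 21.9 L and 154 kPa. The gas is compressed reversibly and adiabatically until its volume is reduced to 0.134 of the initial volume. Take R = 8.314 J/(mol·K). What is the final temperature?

1970 K

T₁ = P₁V₁/(nR) = 154×21.9/(0.459×8.314) = 884 K.
Adiabatic: TV^(γ−1) = const ⇒ T₂ = 884×(7.46)^0.400 = 1970 K; PV^γ = const ⇒ P₂ = 2570 kPa.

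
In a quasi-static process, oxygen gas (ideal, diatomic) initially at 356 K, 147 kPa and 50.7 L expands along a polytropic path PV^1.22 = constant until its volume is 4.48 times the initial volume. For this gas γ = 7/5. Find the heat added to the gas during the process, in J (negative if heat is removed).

n = P₁V₁/(RT₁) = 147×50.7/(8.314×356) = 2.52 mol.
Polytropic n=1.22: T₂ = T₁(V₁/V₂)^(n−1) = 356×(0.223)^0.22 = 256 K; P₂ = P₁(V₁/V₂)^n = 23.6 kPa.
W = (P₁V₁−P₂V₂)/(n−1) = (147×50.7−23.6×227)/0.22 = 9520 J.
ΔU = nCvΔT = 2.52×20.8×(256−356) = -5240 J.
Q = ΔU + W = 4280 J.

4280 J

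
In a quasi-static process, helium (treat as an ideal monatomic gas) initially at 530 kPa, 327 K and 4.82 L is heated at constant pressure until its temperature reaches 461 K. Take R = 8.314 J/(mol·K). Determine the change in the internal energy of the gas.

n = P₁V₁/(RT₁) = 530×4.82/(8.314×327) = 0.940 mol.
Isobaric: P stays 530 kPa; V/T = const ⇒ T₂ = 461 K, V₂ = 6.80 L.
For an ideal gas ΔU = nCvΔT with Cv = (3/2)R = 12.5 J/(mol·K).
ΔU = 0.940×12.5×(461−327) = 1570 J.

1570 J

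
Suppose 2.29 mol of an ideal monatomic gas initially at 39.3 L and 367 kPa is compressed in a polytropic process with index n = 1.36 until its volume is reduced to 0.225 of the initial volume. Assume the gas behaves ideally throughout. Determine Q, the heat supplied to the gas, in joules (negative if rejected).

-13100 J

T₁ = P₁V₁/(nR) = 367×39.3/(2.29×8.314) = 758 K.
Polytropic n=1.36: T₂ = T₁(V₁/V₂)^(n−1) = 758×(4.44)^0.36 = 1300 K; P₂ = P₁(V₁/V₂)^n = 2790 kPa.
W = (P₁V₁−P₂V₂)/(n−1) = (367×39.3−2790×8.84)/0.36 = -28500 J.
ΔU = nCvΔT = 2.29×12.5×(1300−758) = 15400 J.
Q = ΔU + W = -13100 J.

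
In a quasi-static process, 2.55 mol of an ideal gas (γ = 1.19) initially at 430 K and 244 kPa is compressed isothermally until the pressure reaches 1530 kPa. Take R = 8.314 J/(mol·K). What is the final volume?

5.96 L

V₁ = nRT₁/P₁ = 2.55×8.314×430/244 = 37.4 L.
Isothermal: T stays 430 K; PV = const ⇒ V₂ = 5.96 L, P₂ = 1530 kPa.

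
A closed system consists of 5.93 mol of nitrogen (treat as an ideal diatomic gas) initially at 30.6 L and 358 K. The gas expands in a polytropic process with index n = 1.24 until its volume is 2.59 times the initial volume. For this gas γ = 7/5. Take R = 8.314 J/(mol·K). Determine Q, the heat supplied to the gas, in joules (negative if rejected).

6010 J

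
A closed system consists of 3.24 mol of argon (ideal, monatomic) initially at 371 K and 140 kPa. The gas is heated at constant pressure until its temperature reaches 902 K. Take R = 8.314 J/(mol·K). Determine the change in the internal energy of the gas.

V₁ = nRT₁/P₁ = 3.24×8.314×371/140 = 71.4 L.
Isobaric: P stays 140 kPa; V/T = const ⇒ T₂ = 902 K, V₂ = 174 L.
For an ideal gas ΔU = nCvΔT with Cv = (3/2)R = 12.5 J/(mol·K).
ΔU = 3.24×12.5×(902−371) = 21500 J.

21500 J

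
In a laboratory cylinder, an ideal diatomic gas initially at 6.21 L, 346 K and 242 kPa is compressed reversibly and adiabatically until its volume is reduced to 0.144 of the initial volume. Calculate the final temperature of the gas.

751 K

Adiabatic: TV^(γ−1) = const ⇒ T₂ = 346×(6.94)^0.400 = 751 K; PV^γ = const ⇒ P₂ = 3650 kPa.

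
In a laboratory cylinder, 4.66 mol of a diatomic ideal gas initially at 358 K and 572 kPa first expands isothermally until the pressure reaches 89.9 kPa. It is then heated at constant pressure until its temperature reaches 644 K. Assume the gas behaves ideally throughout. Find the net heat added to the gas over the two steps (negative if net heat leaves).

64400 J

V₁ = nRT₁/P₁ = 4.66×8.314×358/572 = 24.2 L.
Step 1 — Isothermal: T stays 358 K; PV = const ⇒ V₂ = 154 L, P₂ = 89.9 kPa.
ΔU = 0 (ideal gas, T constant).
W = nRT ln(V₂/V₁) = 4.66×8.314×358×ln(6.36) = 25700 J.
Q = ΔU + W = 25700 J.
State after step 1: P = 89.9 kPa, V = 154 L, T = 358 K.
Step 2 — Isobaric: P stays 89.9 kPa; V/T = const ⇒ T₂ = 644 K, V₂ = 278 L.
W = PΔV = 89.9×(278−154) kPa·L = 11100 J.
ΔU = nCvΔT = 4.66×20.8×(644−358) = 27700 J.
Q = ΔU + W = nCpΔT = 38800 J.
Net over both steps: W = 36700 J, Q = 64400 J, ΔU = 27700 J.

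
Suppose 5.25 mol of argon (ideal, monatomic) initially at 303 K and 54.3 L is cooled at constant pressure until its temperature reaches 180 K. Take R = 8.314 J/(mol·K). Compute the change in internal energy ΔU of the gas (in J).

-8050 J

P₁ = nRT₁/V₁ = 5.25×8.314×303/54.3 = 244 kPa.
Isobaric: P stays 244 kPa; V/T = const ⇒ T₂ = 180 K, V₂ = 32.3 L.
For an ideal gas ΔU = nCvΔT with Cv = (3/2)R = 12.5 J/(mol·K).
ΔU = 5.25×12.5×(180−303) = -8050 J.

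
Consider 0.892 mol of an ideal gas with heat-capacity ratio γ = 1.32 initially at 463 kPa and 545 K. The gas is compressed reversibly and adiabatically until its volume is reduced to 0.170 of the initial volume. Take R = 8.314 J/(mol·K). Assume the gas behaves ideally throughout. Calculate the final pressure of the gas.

4800 kPa

V₁ = nRT₁/P₁ = 0.892×8.314×545/463 = 8.73 L.
Adiabatic: TV^(γ−1) = const ⇒ T₂ = 545×(5.88)^0.320 = 961 K; PV^γ = const ⇒ P₂ = 4800 kPa.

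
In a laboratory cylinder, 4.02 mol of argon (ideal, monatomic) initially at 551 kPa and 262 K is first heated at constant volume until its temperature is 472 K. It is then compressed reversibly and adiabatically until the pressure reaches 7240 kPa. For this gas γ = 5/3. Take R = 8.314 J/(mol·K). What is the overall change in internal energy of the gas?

V₁ = nRT₁/P₁ = 4.02×8.314×262/551 = 15.9 L.
Step 1 — Isochoric: V stays 15.9 L; P/T = const ⇒ T₂ = 472 K, P₂ = 993 kPa.
W = 0 (no volume change).
ΔU = nCvΔT = 4.02×12.5×(472−262) = 10500 J.
Q = ΔU = 10500 J.
State after step 1: P = 993 kPa, V = 15.9 L, T = 472 K.
Step 2 — Adiabatic: T₂/T₁ = (P₂/P₁)^((γ−1)/γ) ⇒ T₂ = 472×(7.29)^0.400 = 1050 K; V₂ = 4.82 L.
ΔU = nCvΔT = 4.02×12.5×(1050−472) = 28700 J.
Q = 0 for an adiabatic process, so W = −ΔU = -28700 J.
Net over both steps: W = -28700 J, Q = 10500 J, ΔU = 39300 J.

39300 J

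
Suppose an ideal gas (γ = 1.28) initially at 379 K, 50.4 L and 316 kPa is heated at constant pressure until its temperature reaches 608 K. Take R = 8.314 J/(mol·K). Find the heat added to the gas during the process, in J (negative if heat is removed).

n = P₁V₁/(RT₁) = 316×50.4/(8.314×379) = 5.05 mol.
Isobaric: P stays 316 kPa; V/T = const ⇒ T₂ = 608 K, V₂ = 80.9 L.
W = PΔV = 316×(80.9−50.4) kPa·L = 9620 J.
ΔU = nCvΔT = 5.05×29.7×(608−379) = 34400 J.
Q = ΔU + W = nCpΔT = 44000 J.

44000 J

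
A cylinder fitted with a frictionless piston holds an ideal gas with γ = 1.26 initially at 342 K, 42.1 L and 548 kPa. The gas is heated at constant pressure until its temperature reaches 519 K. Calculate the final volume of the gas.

63.9 L

Isobaric: P stays 548 kPa; V/T = const ⇒ T₂ = 519 K, V₂ = 63.9 L.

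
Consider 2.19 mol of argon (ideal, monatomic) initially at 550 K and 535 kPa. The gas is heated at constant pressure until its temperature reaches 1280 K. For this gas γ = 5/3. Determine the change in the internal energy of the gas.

V₁ = nRT₁/P₁ = 2.19×8.314×550/535 = 18.7 L.
Isobaric: P stays 535 kPa; V/T = const ⇒ T₂ = 1280 K, V₂ = 43.6 L.
For an ideal gas ΔU = nCvΔT with Cv = (3/2)R = 12.5 J/(mol·K).
ΔU = 2.19×12.5×(1280−550) = 19900 J.

19900 J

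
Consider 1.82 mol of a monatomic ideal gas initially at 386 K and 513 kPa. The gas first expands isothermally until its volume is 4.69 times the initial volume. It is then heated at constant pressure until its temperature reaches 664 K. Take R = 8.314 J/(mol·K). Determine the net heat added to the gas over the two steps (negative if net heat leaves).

V₁ = nRT₁/P₁ = 1.82×8.314×386/513 = 11.4 L.
Step 1 — Isothermal: T stays 386 K; PV = const ⇒ V₂ = 53.4 L, P₂ = 109 kPa.
ΔU = 0 (ideal gas, T constant).
W = nRT ln(V₂/V₁) = 1.82×8.314×386×ln(4.69) = 9030 J.
Q = ΔU + W = 9030 J.
State after step 1: P = 109 kPa, V = 53.4 L, T = 386 K.
Step 2 — Isobaric: P stays 109 kPa; V/T = const ⇒ T₂ = 664 K, V₂ = 91.9 L.
W = PΔV = 109×(91.9−53.4) kPa·L = 4210 J.
ΔU = nCvΔT = 1.82×12.5×(664−386) = 6310 J.
Q = ΔU + W = nCpΔT = 10500 J.
Net over both steps: W = 13200 J, Q = 19500 J, ΔU = 6310 J.

19500 J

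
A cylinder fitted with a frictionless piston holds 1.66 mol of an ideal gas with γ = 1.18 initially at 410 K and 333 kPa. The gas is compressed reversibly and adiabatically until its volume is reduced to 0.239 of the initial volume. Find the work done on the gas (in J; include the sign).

V₁ = nRT₁/P₁ = 1.66×8.314×410/333 = 17.0 L.
Adiabatic: TV^(γ−1) = const ⇒ T₂ = 410×(4.18)^0.180 = 530 K; PV^γ = const ⇒ P₂ = 1800 kPa.
ΔU = nCvΔT = 1.66×46.2×(530−410) = 9240 J.
Q = 0 for an adiabatic process, so W = −ΔU = -9240 J.
Work done on the gas = −W_by = 9240 J.

9240 J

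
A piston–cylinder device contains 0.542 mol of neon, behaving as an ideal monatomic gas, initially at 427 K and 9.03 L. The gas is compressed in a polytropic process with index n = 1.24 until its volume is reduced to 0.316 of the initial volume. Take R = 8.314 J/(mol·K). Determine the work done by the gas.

-2550 J

P₁ = nRT₁/V₁ = 0.542×8.314×427/9.03 = 213 kPa.
Polytropic n=1.24: T₂ = T₁(V₁/V₂)^(n−1) = 427×(3.16)^0.24 = 563 K; P₂ = P₁(V₁/V₂)^n = 889 kPa.
W = (P₁V₁−P₂V₂)/(n−1) = (213×9.03−889×2.85)/0.24 = -2550 J.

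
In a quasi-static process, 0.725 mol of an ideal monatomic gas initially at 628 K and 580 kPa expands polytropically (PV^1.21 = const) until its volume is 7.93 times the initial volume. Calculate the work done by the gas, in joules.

6360 J

V₁ = nRT₁/P₁ = 0.725×8.314×628/580 = 6.53 L.
Polytropic n=1.21: T₂ = T₁(V₁/V₂)^(n−1) = 628×(0.126)^0.21 = 407 K; P₂ = P₁(V₁/V₂)^n = 47.3 kPa.
W = (P₁V₁−P₂V₂)/(n−1) = (580×6.53−47.3×51.8)/0.21 = 6360 J.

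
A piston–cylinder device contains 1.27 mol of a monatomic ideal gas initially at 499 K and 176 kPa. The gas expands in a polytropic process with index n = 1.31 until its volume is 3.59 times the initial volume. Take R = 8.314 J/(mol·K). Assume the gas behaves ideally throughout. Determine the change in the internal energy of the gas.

-2590 J

V₁ = nRT₁/P₁ = 1.27×8.314×499/176 = 29.9 L.
Polytropic n=1.31: T₂ = T₁(V₁/V₂)^(n−1) = 499×(0.279)^0.31 = 336 K; P₂ = P₁(V₁/V₂)^n = 33.0 kPa.
For an ideal gas ΔU = nCvΔT with Cv = (3/2)R = 12.5 J/(mol·K).
ΔU = 1.27×12.5×(336−499) = -2590 J.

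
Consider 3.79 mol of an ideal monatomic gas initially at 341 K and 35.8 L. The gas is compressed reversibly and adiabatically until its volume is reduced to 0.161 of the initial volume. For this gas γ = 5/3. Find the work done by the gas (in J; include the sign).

P₁ = nRT₁/V₁ = 3.79×8.314×341/35.8 = 300 kPa.
Adiabatic: TV^(γ−1) = const ⇒ T₂ = 341×(6.21)^0.667 = 1150 K; PV^γ = const ⇒ P₂ = 6300 kPa.
ΔU = nCvΔT = 3.79×12.5×(1150−341) = 38300 J.
Q = 0 for an adiabatic process, so W = −ΔU = -38300 J.

-38300 J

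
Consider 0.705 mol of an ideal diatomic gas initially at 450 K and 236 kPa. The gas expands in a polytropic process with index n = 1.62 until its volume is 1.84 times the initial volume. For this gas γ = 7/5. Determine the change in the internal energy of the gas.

-2080 J

V₁ = nRT₁/P₁ = 0.705×8.314×450/236 = 11.2 L.
Polytropic n=1.62: T₂ = T₁(V₁/V₂)^(n−1) = 450×(0.543)^0.62 = 308 K; P₂ = P₁(V₁/V₂)^n = 87.9 kPa.
For an ideal gas ΔU = nCvΔT with Cv = (5/2)R = 20.8 J/(mol·K).
ΔU = 0.705×20.8×(308−450) = -2080 J.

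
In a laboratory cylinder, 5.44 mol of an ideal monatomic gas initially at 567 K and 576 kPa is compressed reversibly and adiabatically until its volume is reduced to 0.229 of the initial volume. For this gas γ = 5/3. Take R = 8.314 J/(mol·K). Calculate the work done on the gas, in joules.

V₁ = nRT₁/P₁ = 5.44×8.314×567/576 = 44.5 L.
Adiabatic: TV^(γ−1) = const ⇒ T₂ = 567×(4.37)^0.667 = 1510 K; PV^γ = const ⇒ P₂ = 6720 kPa.
ΔU = nCvΔT = 5.44×12.5×(1510−567) = 64300 J.
Q = 0 for an adiabatic process, so W = −ΔU = -64300 J.
Work done on the gas = −W_by = 64300 J.

64300 J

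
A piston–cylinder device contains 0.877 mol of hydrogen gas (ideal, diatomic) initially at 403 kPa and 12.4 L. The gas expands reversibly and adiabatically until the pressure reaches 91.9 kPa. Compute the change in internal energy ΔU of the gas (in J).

T₁ = P₁V₁/(nR) = 403×12.4/(0.877×8.314) = 685 K.
Adiabatic: T₂/T₁ = (P₂/P₁)^((γ−1)/γ) ⇒ T₂ = 685×(0.228)^0.286 = 449 K; V₂ = 35.6 L.
For an ideal gas ΔU = nCvΔT with Cv = (5/2)R = 20.8 J/(mol·K).
ΔU = 0.877×20.8×(449−685) = -4300 J.

-4300 J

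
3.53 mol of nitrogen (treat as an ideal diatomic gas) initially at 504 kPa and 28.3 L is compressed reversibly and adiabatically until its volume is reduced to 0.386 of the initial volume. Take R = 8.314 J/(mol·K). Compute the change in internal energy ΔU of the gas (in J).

16500 J

T₁ = P₁V₁/(nR) = 504×28.3/(3.53×8.314) = 486 K.
Adiabatic: TV^(γ−1) = const ⇒ T₂ = 486×(2.59)^0.400 = 711 K; PV^γ = const ⇒ P₂ = 1910 kPa.
For an ideal gas ΔU = nCvΔT with Cv = (5/2)R = 20.8 J/(mol·K).
ΔU = 3.53×20.8×(711−486) = 16500 J.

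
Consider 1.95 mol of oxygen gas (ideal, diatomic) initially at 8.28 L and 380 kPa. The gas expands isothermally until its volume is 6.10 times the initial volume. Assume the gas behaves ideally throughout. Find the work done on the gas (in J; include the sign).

-5690 J

T₁ = P₁V₁/(nR) = 380×8.28/(1.95×8.314) = 194 K.
Isothermal: T stays 194 K; PV = const ⇒ V₂ = 50.5 L, P₂ = 62.3 kPa.
W = nRT ln(V₂/V₁) = 1.95×8.314×194×ln(6.10) = 5690 J.
Work done on the gas = −W_by = -5690 J.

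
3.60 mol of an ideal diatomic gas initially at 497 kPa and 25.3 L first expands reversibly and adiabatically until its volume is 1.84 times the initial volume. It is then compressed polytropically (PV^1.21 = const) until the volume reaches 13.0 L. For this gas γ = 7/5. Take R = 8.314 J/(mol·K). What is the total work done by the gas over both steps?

T₁ = P₁V₁/(nR) = 497×25.3/(3.60×8.314) = 420 K.
Step 1 — Adiabatic: TV^(γ−1) = const ⇒ T₂ = 420×(0.543)^0.400 = 329 K; PV^γ = const ⇒ P₂ = 212 kPa.
ΔU = nCvΔT = 3.60×20.8×(329−420) = -6800 J.
Q = 0 for an adiabatic process, so W = −ΔU = 6800 J.
State after step 1: P = 212 kPa, V = 46.6 L, T = 329 K.
Step 2 — Polytropic n=1.21: T₂ = T₁(V₁/V₂)^(n−1) = 329×(3.58)^0.21 = 430 K; P₂ = P₁(V₁/V₂)^n = 991 kPa.
W = (P₁V₁−P₂V₂)/(n−1) = (212×46.6−991×13.0)/0.21 = -14400 J.
ΔU = nCvΔT = 3.60×20.8×(430−329) = 7570 J.
Q = ΔU + W = -6850 J.
Net over both steps: W = -7610 J, Q = -6850 J, ΔU = 763 J.

-7610 J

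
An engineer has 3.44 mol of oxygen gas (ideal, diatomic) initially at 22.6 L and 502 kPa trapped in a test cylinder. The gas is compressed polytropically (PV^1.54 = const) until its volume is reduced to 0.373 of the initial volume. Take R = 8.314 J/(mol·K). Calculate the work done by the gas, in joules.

-14800 J

T₁ = P₁V₁/(nR) = 502×22.6/(3.44×8.314) = 397 K.
Polytropic n=1.54: T₂ = T₁(V₁/V₂)^(n−1) = 397×(2.68)^0.54 = 676 K; P₂ = P₁(V₁/V₂)^n = 2290 kPa.
W = (P₁V₁−P₂V₂)/(n−1) = (502×22.6−2290×8.43)/0.54 = -14800 J.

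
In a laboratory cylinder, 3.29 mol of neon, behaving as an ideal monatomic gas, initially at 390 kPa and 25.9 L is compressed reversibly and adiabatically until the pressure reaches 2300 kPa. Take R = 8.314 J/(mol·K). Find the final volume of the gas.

8.93 L

T₁ = P₁V₁/(nR) = 390×25.9/(3.29×8.314) = 369 K.
Adiabatic: T₂/T₁ = (P₂/P₁)^((γ−1)/γ) ⇒ T₂ = 369×(5.90)^0.400 = 751 K; V₂ = 8.93 L.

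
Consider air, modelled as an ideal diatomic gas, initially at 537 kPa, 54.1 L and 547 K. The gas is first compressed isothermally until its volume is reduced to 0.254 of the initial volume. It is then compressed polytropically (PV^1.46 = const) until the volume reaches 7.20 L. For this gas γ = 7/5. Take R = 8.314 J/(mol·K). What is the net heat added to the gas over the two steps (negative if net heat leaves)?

n = P₁V₁/(RT₁) = 537×54.1/(8.314×547) = 6.39 mol.
Step 1 — Isothermal: T stays 547 K; PV = const ⇒ V₂ = 13.7 L, P₂ = 2110 kPa.
ΔU = 0 (ideal gas, T constant).
W = nRT ln(V₂/V₁) = 6.39×8.314×547×ln(0.254) = -39800 J.
Q = ΔU + W = -39800 J.
State after step 1: P = 2110 kPa, V = 13.7 L, T = 547 K.
Step 2 — Polytropic n=1.46: T₂ = T₁(V₁/V₂)^(n−1) = 547×(1.91)^0.46 = 736 K; P₂ = P₁(V₁/V₂)^n = 5430 kPa.
W = (P₁V₁−P₂V₂)/(n−1) = (2110×13.7−5430×7.20)/0.46 = -21900 J.
ΔU = nCvΔT = 6.39×20.8×(736−547) = 25100 J.
Q = ΔU + W = 3280 J.
Net over both steps: W = -61700 J, Q = -36500 J, ΔU = 25100 J.

-36500 J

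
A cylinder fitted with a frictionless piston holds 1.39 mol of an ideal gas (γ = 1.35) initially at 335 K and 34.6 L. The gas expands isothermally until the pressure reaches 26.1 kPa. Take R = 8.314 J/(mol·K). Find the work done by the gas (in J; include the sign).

5640 J

P₁ = nRT₁/V₁ = 1.39×8.314×335/34.6 = 112 kPa.
Isothermal: T stays 335 K; PV = const ⇒ V₂ = 148 L, P₂ = 26.1 kPa.
W = nRT ln(V₂/V₁) = 1.39×8.314×335×ln(4.29) = 5640 J.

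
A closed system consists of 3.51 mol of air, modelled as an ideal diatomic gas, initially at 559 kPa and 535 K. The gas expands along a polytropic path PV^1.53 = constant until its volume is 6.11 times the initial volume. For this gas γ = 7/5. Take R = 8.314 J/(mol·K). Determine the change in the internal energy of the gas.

-24100 J

V₁ = nRT₁/P₁ = 3.51×8.314×535/559 = 27.9 L.
Polytropic n=1.53: T₂ = T₁(V₁/V₂)^(n−1) = 535×(0.164)^0.53 = 205 K; P₂ = P₁(V₁/V₂)^n = 35.1 kPa.
For an ideal gas ΔU = nCvΔT with Cv = (5/2)R = 20.8 J/(mol·K).
ΔU = 3.51×20.8×(205−535) = -24100 J.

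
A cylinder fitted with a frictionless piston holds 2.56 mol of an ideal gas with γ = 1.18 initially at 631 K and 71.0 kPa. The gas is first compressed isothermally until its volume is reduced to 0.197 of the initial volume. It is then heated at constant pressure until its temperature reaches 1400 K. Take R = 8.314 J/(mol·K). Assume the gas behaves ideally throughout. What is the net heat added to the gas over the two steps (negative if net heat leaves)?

V₁ = nRT₁/P₁ = 2.56×8.314×631/71.0 = 189 L.
Step 1 — Isothermal: T stays 631 K; PV = const ⇒ V₂ = 37.3 L, P₂ = 360 kPa.
ΔU = 0 (ideal gas, T constant).
W = nRT ln(V₂/V₁) = 2.56×8.314×631×ln(0.197) = -21800 J.
Q = ΔU + W = -21800 J.
State after step 1: P = 360 kPa, V = 37.3 L, T = 631 K.
Step 2 — Isobaric: P stays 360 kPa; V/T = const ⇒ T₂ = 1400 K, V₂ = 82.7 L.
W = PΔV = 360×(82.7−37.3) kPa·L = 16400 J.
ΔU = nCvΔT = 2.56×46.2×(1400−631) = 90900 J.
Q = ΔU + W = nCpΔT = 107000 J.
Net over both steps: W = -5450 J, Q = 85500 J, ΔU = 90900 J.

85500 J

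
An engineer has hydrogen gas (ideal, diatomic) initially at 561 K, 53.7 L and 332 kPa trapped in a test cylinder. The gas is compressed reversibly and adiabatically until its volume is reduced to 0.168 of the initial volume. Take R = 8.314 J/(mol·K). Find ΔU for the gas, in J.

46400 J

n = P₁V₁/(RT₁) = 332×53.7/(8.314×561) = 3.82 mol.
Adiabatic: TV^(γ−1) = const ⇒ T₂ = 561×(5.95)^0.400 = 1150 K; PV^γ = const ⇒ P₂ = 4030 kPa.
For an ideal gas ΔU = nCvΔT with Cv = (5/2)R = 20.8 J/(mol·K).
ΔU = 3.82×20.8×(1150−561) = 46400 J.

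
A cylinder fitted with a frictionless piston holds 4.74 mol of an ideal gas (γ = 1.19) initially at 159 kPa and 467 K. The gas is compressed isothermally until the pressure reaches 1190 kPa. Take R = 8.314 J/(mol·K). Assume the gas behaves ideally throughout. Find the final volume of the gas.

15.5 L

V₁ = nRT₁/P₁ = 4.74×8.314×467/159 = 116 L.
Isothermal: T stays 467 K; PV = const ⇒ V₂ = 15.5 L, P₂ = 1190 kPa.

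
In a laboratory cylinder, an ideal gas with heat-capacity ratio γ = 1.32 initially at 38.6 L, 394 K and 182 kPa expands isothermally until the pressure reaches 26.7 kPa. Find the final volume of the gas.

263 L

Isothermal: T stays 394 K; PV = const ⇒ V₂ = 263 L, P₂ = 26.7 kPa.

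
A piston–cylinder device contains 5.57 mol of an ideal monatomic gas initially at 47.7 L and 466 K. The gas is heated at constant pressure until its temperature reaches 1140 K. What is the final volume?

P₁ = nRT₁/V₁ = 5.57×8.314×466/47.7 = 452 kPa.
Isobaric: P stays 452 kPa; V/T = const ⇒ T₂ = 1140 K, V₂ = 117 L.

117 L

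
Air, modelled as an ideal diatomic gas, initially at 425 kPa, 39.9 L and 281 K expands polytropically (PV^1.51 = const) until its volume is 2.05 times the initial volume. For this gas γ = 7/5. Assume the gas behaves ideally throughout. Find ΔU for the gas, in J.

n = P₁V₁/(RT₁) = 425×39.9/(8.314×281) = 7.26 mol.
Polytropic n=1.51: T₂ = T₁(V₁/V₂)^(n−1) = 281×(0.488)^0.51 = 195 K; P₂ = P₁(V₁/V₂)^n = 144 kPa.
For an ideal gas ΔU = nCvΔT with Cv = (5/2)R = 20.8 J/(mol·K).
ΔU = 7.26×20.8×(195−281) = -13000 J.

-13000 J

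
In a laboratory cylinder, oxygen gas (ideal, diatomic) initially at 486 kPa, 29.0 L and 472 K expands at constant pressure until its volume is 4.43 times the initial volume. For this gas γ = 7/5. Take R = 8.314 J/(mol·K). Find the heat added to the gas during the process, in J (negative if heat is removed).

n = P₁V₁/(RT₁) = 486×29.0/(8.314×472) = 3.59 mol.
Isobaric: P stays 486 kPa; V/T = const ⇒ T₂ = 2090 K, V₂ = 128 L.
W = PΔV = 486×(128−29.0) kPa·L = 48300 J.
ΔU = nCvΔT = 3.59×20.8×(2090−472) = 121000 J.
Q = ΔU + W = nCpΔT = 169000 J.

169000 J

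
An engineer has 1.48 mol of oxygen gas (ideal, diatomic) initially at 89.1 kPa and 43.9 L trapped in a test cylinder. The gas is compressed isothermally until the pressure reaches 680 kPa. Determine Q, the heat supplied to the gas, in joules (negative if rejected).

-7950 J

T₁ = P₁V₁/(nR) = 89.1×43.9/(1.48×8.314) = 318 K.
Isothermal: T stays 318 K; PV = const ⇒ V₂ = 5.75 L, P₂ = 680 kPa.
ΔU = 0 (ideal gas, T constant).
W = nRT ln(V₂/V₁) = 1.48×8.314×318×ln(0.131) = -7950 J.
Q = ΔU + W = -7950 J.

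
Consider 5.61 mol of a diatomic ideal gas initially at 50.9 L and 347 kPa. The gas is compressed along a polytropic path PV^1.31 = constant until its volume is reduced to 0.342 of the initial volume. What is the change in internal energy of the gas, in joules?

T₁ = P₁V₁/(nR) = 347×50.9/(5.61×8.314) = 379 K.
Polytropic n=1.31: T₂ = T₁(V₁/V₂)^(n−1) = 379×(2.92)^0.31 = 528 K; P₂ = P₁(V₁/V₂)^n = 1410 kPa.
For an ideal gas ΔU = nCvΔT with Cv = (5/2)R = 20.8 J/(mol·K).
ΔU = 5.61×20.8×(528−379) = 17400 J.

17400 J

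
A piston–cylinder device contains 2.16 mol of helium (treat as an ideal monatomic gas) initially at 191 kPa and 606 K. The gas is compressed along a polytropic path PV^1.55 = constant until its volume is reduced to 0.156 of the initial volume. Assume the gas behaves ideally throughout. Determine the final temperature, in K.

1680 K

V₁ = nRT₁/P₁ = 2.16×8.314×606/191 = 57.0 L.
Polytropic n=1.55: T₂ = T₁(V₁/V₂)^(n−1) = 606×(6.41)^0.55 = 1680 K; P₂ = P₁(V₁/V₂)^n = 3400 kPa.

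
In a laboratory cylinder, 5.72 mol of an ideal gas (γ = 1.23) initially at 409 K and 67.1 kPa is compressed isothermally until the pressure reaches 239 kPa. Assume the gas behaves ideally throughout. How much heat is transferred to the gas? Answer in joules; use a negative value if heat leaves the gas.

-24700 J

V₁ = nRT₁/P₁ = 5.72×8.314×409/67.1 = 290 L.
Isothermal: T stays 409 K; PV = const ⇒ V₂ = 81.4 L, P₂ = 239 kPa.
ΔU = 0 (ideal gas, T constant).
W = nRT ln(V₂/V₁) = 5.72×8.314×409×ln(0.281) = -24700 J.
Q = ΔU + W = -24700 J.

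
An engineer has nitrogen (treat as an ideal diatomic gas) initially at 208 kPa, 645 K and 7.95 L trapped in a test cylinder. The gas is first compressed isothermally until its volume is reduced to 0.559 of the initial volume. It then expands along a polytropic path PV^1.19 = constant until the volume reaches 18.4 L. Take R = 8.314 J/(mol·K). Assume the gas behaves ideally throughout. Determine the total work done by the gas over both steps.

1100 J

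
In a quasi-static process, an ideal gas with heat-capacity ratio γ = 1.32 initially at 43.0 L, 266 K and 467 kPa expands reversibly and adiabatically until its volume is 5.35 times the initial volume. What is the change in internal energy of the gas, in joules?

-26100 J

n = P₁V₁/(RT₁) = 467×43.0/(8.314×266) = 9.08 mol.
Adiabatic: TV^(γ−1) = const ⇒ T₂ = 266×(0.187)^0.320 = 156 K; PV^γ = const ⇒ P₂ = 51.0 kPa.
For an ideal gas ΔU = nCvΔT with Cv = R/(γ−1) = 26.0 J/(mol·K).
ΔU = 9.08×26.0×(156−266) = -26100 J.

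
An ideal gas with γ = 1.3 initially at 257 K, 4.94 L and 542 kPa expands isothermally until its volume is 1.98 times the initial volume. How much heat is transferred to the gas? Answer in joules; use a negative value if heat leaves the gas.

1830 J

n = P₁V₁/(RT₁) = 542×4.94/(8.314×257) = 1.25 mol.
Isothermal: T stays 257 K; PV = const ⇒ V₂ = 9.78 L, P₂ = 274 kPa.
ΔU = 0 (ideal gas, T constant).
W = nRT ln(V₂/V₁) = 1.25×8.314×257×ln(1.98) = 1830 J.
Q = ΔU + W = 1830 J.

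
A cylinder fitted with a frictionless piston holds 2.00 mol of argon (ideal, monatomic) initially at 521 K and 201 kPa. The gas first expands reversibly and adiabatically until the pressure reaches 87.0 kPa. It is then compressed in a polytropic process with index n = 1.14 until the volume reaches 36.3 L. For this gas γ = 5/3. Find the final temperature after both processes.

410 K

V₁ = nRT₁/P₁ = 2.00×8.314×521/201 = 43.1 L.
Step 1 — Adiabatic: T₂/T₁ = (P₂/P₁)^((γ−1)/γ) ⇒ T₂ = 521×(0.433)^0.400 = 373 K; V₂ = 71.2 L.
ΔU = nCvΔT = 2.00×12.5×(373−521) = -3700 J.
Q = 0 for an adiabatic process, so W = −ΔU = 3700 J.
State after step 1: P = 87.0 kPa, V = 71.2 L, T = 373 K.
Step 2 — Polytropic n=1.14: T₂ = T₁(V₁/V₂)^(n−1) = 373×(1.96)^0.14 = 410 K; P₂ = P₁(V₁/V₂)^n = 188 kPa.
W = (P₁V₁−P₂V₂)/(n−1) = (87.0×71.2−188×36.3)/0.14 = -4380 J.
ΔU = nCvΔT = 2.00×12.5×(410−373) = 920 J.
Q = ΔU + W = -3460 J.
Net over both steps: W = -683 J, Q = -3460 J, ΔU = -2780 J.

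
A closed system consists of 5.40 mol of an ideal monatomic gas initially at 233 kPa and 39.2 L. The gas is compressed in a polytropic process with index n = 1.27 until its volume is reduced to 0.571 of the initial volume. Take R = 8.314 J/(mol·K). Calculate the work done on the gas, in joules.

5530 J

T₁ = P₁V₁/(nR) = 233×39.2/(5.40×8.314) = 203 K.
Polytropic n=1.27: T₂ = T₁(V₁/V₂)^(n−1) = 203×(1.75)^0.27 = 237 K; P₂ = P₁(V₁/V₂)^n = 475 kPa.
W = (P₁V₁−P₂V₂)/(n−1) = (233×39.2−475×22.4)/0.27 = -5530 J.
Work done on the gas = −W_by = 5530 J.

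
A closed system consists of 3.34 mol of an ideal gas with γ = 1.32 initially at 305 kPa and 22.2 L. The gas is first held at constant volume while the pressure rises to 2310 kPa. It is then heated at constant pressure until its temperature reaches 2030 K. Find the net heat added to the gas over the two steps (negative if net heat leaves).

160000 J

T₁ = P₁V₁/(nR) = 305×22.2/(3.34×8.314) = 244 K.
Step 1 — Isochoric: V stays 22.2 L; P/T = const ⇒ T₂ = 1850 K, P₂ = 2310 kPa.
W = 0 (no volume change).
ΔU = nCvΔT = 3.34×26.0×(1850−244) = 139000 J.
Q = ΔU = 139000 J.
State after step 1: P = 2310 kPa, V = 22.2 L, T = 1850 K.
Step 2 — Isobaric: P stays 2310 kPa; V/T = const ⇒ T₂ = 2030 K, V₂ = 24.4 L.
W = PΔV = 2310×(24.4−22.2) kPa·L = 5090 J.
ΔU = nCvΔT = 3.34×26.0×(2030−1850) = 15900 J.
Q = ΔU + W = nCpΔT = 21000 J.
Net over both steps: W = 5090 J, Q = 160000 J, ΔU = 155000 J.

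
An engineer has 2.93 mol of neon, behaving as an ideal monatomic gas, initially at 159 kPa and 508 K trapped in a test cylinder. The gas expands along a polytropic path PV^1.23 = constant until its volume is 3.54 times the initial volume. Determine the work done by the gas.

13600 J

V₁ = nRT₁/P₁ = 2.93×8.314×508/159 = 77.8 L.
Polytropic n=1.23: T₂ = T₁(V₁/V₂)^(n−1) = 508×(0.282)^0.23 = 380 K; P₂ = P₁(V₁/V₂)^n = 33.6 kPa.
W = (P₁V₁−P₂V₂)/(n−1) = (159×77.8−33.6×276)/0.23 = 13600 J.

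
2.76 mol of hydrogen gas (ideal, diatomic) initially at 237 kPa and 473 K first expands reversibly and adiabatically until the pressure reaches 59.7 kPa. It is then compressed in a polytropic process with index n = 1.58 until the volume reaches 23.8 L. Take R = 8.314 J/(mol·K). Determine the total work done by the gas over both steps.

-11200 J

V₁ = nRT₁/P₁ = 2.76×8.314×473/237 = 45.8 L.
Step 1 — Adiabatic: T₂/T₁ = (P₂/P₁)^((γ−1)/γ) ⇒ T₂ = 473×(0.252)^0.286 = 319 K; V₂ = 123 L.
ΔU = nCvΔT = 2.76×20.8×(319−473) = -8830 J.
Q = 0 for an adiabatic process, so W = −ΔU = 8830 J.
State after step 1: P = 59.7 kPa, V = 123 L, T = 319 K.
Step 2 — Polytropic n=1.58: T₂ = T₁(V₁/V₂)^(n−1) = 319×(5.15)^0.58 = 825 K; P₂ = P₁(V₁/V₂)^n = 796 kPa.
W = (P₁V₁−P₂V₂)/(n−1) = (59.7×123−796×23.8)/0.58 = -20000 J.
ΔU = nCvΔT = 2.76×20.8×(825−319) = 29100 J.
Q = ΔU + W = 9020 J.
Net over both steps: W = -11200 J, Q = 9020 J, ΔU = 20200 J.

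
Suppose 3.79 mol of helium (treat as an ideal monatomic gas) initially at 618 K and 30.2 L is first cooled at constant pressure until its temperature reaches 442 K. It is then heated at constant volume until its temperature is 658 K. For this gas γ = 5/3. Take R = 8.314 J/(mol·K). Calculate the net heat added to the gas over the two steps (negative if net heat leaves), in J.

-3660 J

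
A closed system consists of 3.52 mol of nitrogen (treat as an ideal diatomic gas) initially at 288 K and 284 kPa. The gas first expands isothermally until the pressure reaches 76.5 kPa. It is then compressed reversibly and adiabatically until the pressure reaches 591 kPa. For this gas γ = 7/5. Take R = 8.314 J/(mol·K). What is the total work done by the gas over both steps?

V₁ = nRT₁/P₁ = 3.52×8.314×288/284 = 29.7 L.
Step 1 — Isothermal: T stays 288 K; PV = const ⇒ V₂ = 110 L, P₂ = 76.5 kPa.
ΔU = 0 (ideal gas, T constant).
W = nRT ln(V₂/V₁) = 3.52×8.314×288×ln(3.71) = 11100 J.
Q = ΔU + W = 11100 J.
State after step 1: P = 76.5 kPa, V = 110 L, T = 288 K.
Step 2 — Adiabatic: T₂/T₁ = (P₂/P₁)^((γ−1)/γ) ⇒ T₂ = 288×(7.73)^0.286 = 517 K; V₂ = 25.6 L.
ΔU = nCvΔT = 3.52×20.8×(517−288) = 16700 J.
Q = 0 for an adiabatic process, so W = −ΔU = -16700 J.
Net over both steps: W = -5660 J, Q = 11100 J, ΔU = 16700 J.

-5660 J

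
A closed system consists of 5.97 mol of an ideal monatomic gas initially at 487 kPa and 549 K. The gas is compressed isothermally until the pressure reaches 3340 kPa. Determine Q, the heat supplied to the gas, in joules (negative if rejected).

-52500 J

V₁ = nRT₁/P₁ = 5.97×8.314×549/487 = 56.0 L.
Isothermal: T stays 549 K; PV = const ⇒ V₂ = 8.16 L, P₂ = 3340 kPa.
ΔU = 0 (ideal gas, T constant).
W = nRT ln(V₂/V₁) = 5.97×8.314×549×ln(0.146) = -52500 J.
Q = ΔU + W = -52500 J.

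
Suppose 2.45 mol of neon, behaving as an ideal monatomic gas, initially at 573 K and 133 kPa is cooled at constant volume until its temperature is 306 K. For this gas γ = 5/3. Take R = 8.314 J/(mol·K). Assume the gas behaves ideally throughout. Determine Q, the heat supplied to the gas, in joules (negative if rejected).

V₁ = nRT₁/P₁ = 2.45×8.314×573/133 = 87.8 L.
Isochoric: V stays 87.8 L; P/T = const ⇒ T₂ = 306 K, P₂ = 71.0 kPa.
W = 0 (no volume change).
ΔU = nCvΔT = 2.45×12.5×(306−573) = -8160 J.
Q = ΔU = -8160 J.

-8160 J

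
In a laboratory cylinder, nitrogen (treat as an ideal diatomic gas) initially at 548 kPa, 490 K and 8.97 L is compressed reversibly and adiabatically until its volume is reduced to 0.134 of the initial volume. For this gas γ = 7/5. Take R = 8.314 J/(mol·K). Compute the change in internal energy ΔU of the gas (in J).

15200 J

n = P₁V₁/(RT₁) = 548×8.97/(8.314×490) = 1.21 mol.
Adiabatic: TV^(γ−1) = const ⇒ T₂ = 490×(7.46)^0.400 = 1090 K; PV^γ = const ⇒ P₂ = 9140 kPa.
For an ideal gas ΔU = nCvΔT with Cv = (5/2)R = 20.8 J/(mol·K).
ΔU = 1.21×20.8×(1090−490) = 15200 J.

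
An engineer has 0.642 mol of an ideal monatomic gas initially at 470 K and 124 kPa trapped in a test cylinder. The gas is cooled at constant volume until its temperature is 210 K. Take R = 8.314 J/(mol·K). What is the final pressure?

V₁ = nRT₁/P₁ = 0.642×8.314×470/124 = 20.2 L.
Isochoric: V stays 20.2 L; P/T = const ⇒ T₂ = 210 K, P₂ = 55.4 kPa.

55.4 kPa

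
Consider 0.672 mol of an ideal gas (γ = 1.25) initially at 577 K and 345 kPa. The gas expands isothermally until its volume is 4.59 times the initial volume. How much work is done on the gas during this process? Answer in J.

V₁ = nRT₁/P₁ = 0.672×8.314×577/345 = 9.34 L.
Isothermal: T stays 577 K; PV = const ⇒ V₂ = 42.9 L, P₂ = 75.2 kPa.
W = nRT ln(V₂/V₁) = 0.672×8.314×577×ln(4.59) = 4910 J.
Work done on the gas = −W_by = -4910 J.

-4910 J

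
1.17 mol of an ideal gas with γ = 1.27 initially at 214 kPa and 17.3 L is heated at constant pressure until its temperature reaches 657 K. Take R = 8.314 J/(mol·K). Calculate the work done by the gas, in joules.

2690 J

T₁ = P₁V₁/(nR) = 214×17.3/(1.17×8.314) = 381 K.
Isobaric: P stays 214 kPa; V/T = const ⇒ T₂ = 657 K, V₂ = 29.9 L.
W = PΔV = 214×(29.9−17.3) kPa·L = 2690 J.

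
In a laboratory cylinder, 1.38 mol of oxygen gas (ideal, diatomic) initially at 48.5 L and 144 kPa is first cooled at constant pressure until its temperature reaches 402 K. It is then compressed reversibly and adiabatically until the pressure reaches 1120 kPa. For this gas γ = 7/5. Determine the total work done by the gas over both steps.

-11600 J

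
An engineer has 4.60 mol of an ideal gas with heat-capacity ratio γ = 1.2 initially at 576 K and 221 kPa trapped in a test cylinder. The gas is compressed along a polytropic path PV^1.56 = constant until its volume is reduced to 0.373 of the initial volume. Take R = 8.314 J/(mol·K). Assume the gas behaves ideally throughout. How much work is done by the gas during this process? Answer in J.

V₁ = nRT₁/P₁ = 4.60×8.314×576/221 = 99.7 L.
Polytropic n=1.56: T₂ = T₁(V₁/V₂)^(n−1) = 576×(2.68)^0.56 = 1000 K; P₂ = P₁(V₁/V₂)^n = 1030 kPa.
W = (P₁V₁−P₂V₂)/(n−1) = (221×99.7−1030×37.2)/0.56 = -29000 J.

-29000 J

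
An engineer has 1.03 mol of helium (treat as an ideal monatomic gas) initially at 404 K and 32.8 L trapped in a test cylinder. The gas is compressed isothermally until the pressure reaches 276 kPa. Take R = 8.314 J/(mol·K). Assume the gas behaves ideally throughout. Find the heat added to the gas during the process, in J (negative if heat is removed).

-3330 J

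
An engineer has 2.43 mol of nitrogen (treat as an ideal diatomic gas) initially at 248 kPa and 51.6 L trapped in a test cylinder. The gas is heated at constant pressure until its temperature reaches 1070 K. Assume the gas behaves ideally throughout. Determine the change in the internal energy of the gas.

T₁ = P₁V₁/(nR) = 248×51.6/(2.43×8.314) = 633 K.
Isobaric: P stays 248 kPa; V/T = const ⇒ T₂ = 1070 K, V₂ = 87.2 L.
For an ideal gas ΔU = nCvΔT with Cv = (5/2)R = 20.8 J/(mol·K).
ΔU = 2.43×20.8×(1070−633) = 22100 J.

22100 J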